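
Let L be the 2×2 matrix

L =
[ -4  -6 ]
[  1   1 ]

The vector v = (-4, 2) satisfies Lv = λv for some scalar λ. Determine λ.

Compute Lv: L·(-4, 2) = (4, -2).
Since Lv = λv, compare component 1: 4 = λ·-4, so λ = -1.

-1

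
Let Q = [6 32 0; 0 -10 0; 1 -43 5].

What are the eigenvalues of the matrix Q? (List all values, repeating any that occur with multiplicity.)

-10, 5, 6

Compute the characteristic polynomial p(r) = det(rI - Q).
Cofactor expansion gives p(r) = r^3 - r^2 - 80r + 300.
Rational-root test: r = -10 gives p(-10) = 0.
Factor out (r + 10): p(r) = (r + 10)·(r^2 - 11r + 30).
The quadratic factors as (r - 5)·(r - 6).
Eigenvalues: -10, 5, 6.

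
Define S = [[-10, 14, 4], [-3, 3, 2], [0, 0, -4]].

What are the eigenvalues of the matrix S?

-4, -4, -3

The characteristic polynomial is p(μ) = det(μI - S).
Expanding the 3×3 determinant: p(μ) = μ^3 + 11μ^2 + 40μ + 48.
Rational-root test: μ = -3 gives p(-3) = 0.
Factor out (μ + 3): p(μ) = (μ + 3)·(μ^2 + 8μ + 16).
The quadratic factor is (μ + 4)^2.
Eigenvalues: -4, -4, -3.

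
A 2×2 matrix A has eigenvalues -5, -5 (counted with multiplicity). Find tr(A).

trace(A) is the sum of the eigenvalues: (-5) + (-5) = -10.

-10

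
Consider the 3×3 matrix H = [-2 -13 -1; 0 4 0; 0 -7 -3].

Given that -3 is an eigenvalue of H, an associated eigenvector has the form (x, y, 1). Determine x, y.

1, 0

We need (H + 3I)v = 0.
H + 3I = [[1, -13, -1], [0, 7, 0], [0, -7, 0]].
Row 1: (1)·x + (-13)·y + (-1)·1 = 0
Row 2: (0)·x + (7)·y + (0)·1 = 0
Row 3: (0)·x + (-7)·y + (0)·1 = 0
Solving gives x = 1, y = 0.
Check: H·(1, 0, 1) = (-3, 0, -3) = -3·(1, 0, 1).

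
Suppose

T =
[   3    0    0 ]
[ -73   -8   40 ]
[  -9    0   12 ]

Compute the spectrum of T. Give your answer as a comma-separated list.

-8, 3, 12

The characteristic polynomial is p(s) = det(sI - T).
Cofactor expansion gives p(s) = s^3 - 7s^2 - 84s + 288.
Rational-root test: s = 12 gives p(12) = 0.
Dividing by (s - 12) leaves s^2 + 5s - 24.
The quadratic factors as (s + 8)·(s - 3).
Eigenvalues: -8, 3, 12.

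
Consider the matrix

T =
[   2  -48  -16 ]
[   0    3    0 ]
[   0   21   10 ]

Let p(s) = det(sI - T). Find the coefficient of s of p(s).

p(s) = s^3 - 15s^2 + 56s - 60.
The coefficient of s is 56.

56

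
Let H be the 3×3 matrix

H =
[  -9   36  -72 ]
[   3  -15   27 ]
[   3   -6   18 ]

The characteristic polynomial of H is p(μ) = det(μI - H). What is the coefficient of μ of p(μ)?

-27

p(μ) = μ^3 + 6μ^2 - 27μ.
The coefficient of μ is -27.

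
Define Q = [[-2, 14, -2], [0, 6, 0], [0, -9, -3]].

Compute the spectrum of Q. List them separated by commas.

-3, -2, 6

Set up det(sI - Q) = 0.
Expanding the 3×3 determinant: p(s) = s^3 - s^2 - 24s - 36.
Rational-root test: s = -2 gives p(-2) = 0.
Factor out (s + 2): p(s) = (s + 2)·(s^2 - 3s - 18).
The quadratic factors as (s + 3)·(s - 6).
Eigenvalues: -3, -2, 6.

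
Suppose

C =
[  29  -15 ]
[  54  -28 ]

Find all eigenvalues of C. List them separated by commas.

det(C - λI) = (29 - λ)(-28 - λ) - (-15)·(54) = λ^2 - λ - 2.
This factors as (λ + 1)·(λ - 2) = 0.
Eigenvalues: -1, 2.

-1, 2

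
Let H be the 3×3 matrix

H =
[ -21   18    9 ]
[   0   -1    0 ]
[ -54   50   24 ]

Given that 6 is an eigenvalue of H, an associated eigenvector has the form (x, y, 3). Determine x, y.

1, 0

We need (H - 6I)v = 0.
H - 6I = [[-27, 18, 9], [0, -7, 0], [-54, 50, 18]].
Row 1: (-27)·x + (18)·y + (9)·3 = 0
Row 2: (0)·x + (-7)·y + (0)·3 = 0
Row 3: (-54)·x + (50)·y + (18)·3 = 0
Solving gives x = 1, y = 0.
Check: H·(1, 0, 3) = (6, 0, 18) = 6·(1, 0, 3).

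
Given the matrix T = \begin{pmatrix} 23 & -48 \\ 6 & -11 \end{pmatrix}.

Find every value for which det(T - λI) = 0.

det(T - sI) = (23 - s)(-11 - s) - (-48)·(6) = s^2 - 12s + 35.
This factors as (s - 5)·(s - 7) = 0.
Eigenvalues: 5, 7.

5, 7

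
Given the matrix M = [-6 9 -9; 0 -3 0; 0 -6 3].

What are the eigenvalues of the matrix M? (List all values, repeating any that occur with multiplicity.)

-6, -3, 3

Compute the characteristic polynomial p(r) = det(rI - M).
Expanding the 3×3 determinant: p(r) = r^3 + 6r^2 - 9r - 54.
Since p(-3) = 0, r = -3 is a root.
Dividing by (r + 3) leaves r^2 + 3r - 18.
The quadratic factors as (r + 6)·(r - 3).
Eigenvalues: -6, -3, 3.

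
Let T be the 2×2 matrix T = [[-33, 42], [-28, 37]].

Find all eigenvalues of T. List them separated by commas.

-5, 9

det(T - rI) = (-33 - r)(37 - r) - (42)·(-28) = r^2 - 4r - 45.
This factors as (r + 5)·(r - 9) = 0.
Eigenvalues: -5, 9.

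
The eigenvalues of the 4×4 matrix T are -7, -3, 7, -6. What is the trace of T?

-9

trace(T) is the sum of the eigenvalues: (-7) + (-3) + (7) + (-6) = -9.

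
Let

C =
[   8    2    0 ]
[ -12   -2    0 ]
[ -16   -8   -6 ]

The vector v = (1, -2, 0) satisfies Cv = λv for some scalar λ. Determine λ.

Compute Cv: C·(1, -2, 0) = (4, -8, 0).
Since Cv = λv, compare component 1: 4 = λ·1, so λ = 4.

4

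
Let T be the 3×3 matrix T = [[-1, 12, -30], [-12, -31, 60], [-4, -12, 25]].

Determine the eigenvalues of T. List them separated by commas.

Set up det(lambda·I - T) = 0.
Expanding along the first row, p(lambda) = lambda^3 + 7·lambda^2 - 25·lambda - 175.
Since p(-5) = 0, lambda = -5 is a root.
Dividing by (lambda + 5) leaves lambda^2 + 2·lambda - 35.
The quadratic factors as (lambda + 7)·(lambda - 5).
Eigenvalues: -7, -5, 5.

-7, -5, 5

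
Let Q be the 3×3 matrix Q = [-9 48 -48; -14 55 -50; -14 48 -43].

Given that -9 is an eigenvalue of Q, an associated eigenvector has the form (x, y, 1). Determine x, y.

1, 1

We need (Q + 9I)v = 0.
Q + 9I = [[0, 48, -48], [-14, 64, -50], [-14, 48, -34]].
Row 1: (0)·x + (48)·y + (-48)·1 = 0
Row 2: (-14)·x + (64)·y + (-50)·1 = 0
Row 3: (-14)·x + (48)·y + (-34)·1 = 0
Solving gives x = 1, y = 1.
Check: Q·(1, 1, 1) = (-9, -9, -9) = -9·(1, 1, 1).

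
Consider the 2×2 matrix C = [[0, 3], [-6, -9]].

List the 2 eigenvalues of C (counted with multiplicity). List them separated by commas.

det(C - μI) = (0 - μ)(-9 - μ) - (3)·(-6) = μ^2 + 9μ + 18.
This factors as (μ + 6)·(μ + 3) = 0.
Eigenvalues: -6, -3.

-6, -3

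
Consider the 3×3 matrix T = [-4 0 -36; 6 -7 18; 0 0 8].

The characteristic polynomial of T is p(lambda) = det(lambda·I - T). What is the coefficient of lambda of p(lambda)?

-60

p(lambda) = lambda^3 + 3·lambda^2 - 60·lambda - 224.
The coefficient of lambda is -60.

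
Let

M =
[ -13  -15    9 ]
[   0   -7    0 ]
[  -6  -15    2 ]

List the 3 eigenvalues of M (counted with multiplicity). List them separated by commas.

-7, -7, -4

Set up det(sI - M) = 0.
Expanding the 3×3 determinant: p(s) = s^3 + 18s^2 + 105s + 196.
Rational-root test: s = -4 gives p(-4) = 0.
Factor out (s + 4): p(s) = (s + 4)·(s^2 + 14s + 49).
The quadratic factor is (s + 7)^2.
Eigenvalues: -7, -7, -4.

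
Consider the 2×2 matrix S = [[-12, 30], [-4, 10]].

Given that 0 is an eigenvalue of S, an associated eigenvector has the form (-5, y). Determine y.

-2

We need (S)v = 0.
S = [[-12, 30], [-4, 10]].
Row 1: (-12)·-5 + (30)·y = 0
Row 2: (-4)·-5 + (10)·y = 0
Solving gives y = -2.
Check: S·(-5, -2) = (0, 0) = 0·(-5, -2).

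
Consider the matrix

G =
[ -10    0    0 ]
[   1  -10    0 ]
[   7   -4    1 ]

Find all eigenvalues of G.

G is lower triangular, so its eigenvalues are the diagonal entries.
Diagonal: -10, -10, 1.

-10, -10, 1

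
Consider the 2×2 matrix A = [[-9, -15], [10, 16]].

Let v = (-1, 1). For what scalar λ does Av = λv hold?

Compute Av: A·(-1, 1) = (-6, 6).
Since Av = λv, compare component 1: -6 = λ·-1, so λ = 6.

6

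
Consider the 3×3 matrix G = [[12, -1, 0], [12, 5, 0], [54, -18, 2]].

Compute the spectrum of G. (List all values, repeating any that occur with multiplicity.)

Compute the characteristic polynomial p(s) = det(sI - G).
Cofactor expansion gives p(s) = s^3 - 19s^2 + 106s - 144.
Since p(9) = 0, s = 9 is a root.
Dividing by (s - 9) leaves s^2 - 10s + 16.
The quadratic factors as (s - 2)·(s - 8).
Eigenvalues: 2, 8, 9.

2, 8, 9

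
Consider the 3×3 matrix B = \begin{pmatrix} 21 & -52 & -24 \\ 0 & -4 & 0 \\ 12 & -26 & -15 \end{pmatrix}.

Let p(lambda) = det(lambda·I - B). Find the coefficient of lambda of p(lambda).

p(lambda) = lambda^3 - 2·lambda^2 - 51·lambda - 108.
The coefficient of lambda is -51.

-51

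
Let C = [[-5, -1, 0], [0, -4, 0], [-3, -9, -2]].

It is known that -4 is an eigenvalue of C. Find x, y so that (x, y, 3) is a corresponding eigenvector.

-1, 1

We need (C + 4I)v = 0.
C + 4I = [[-1, -1, 0], [0, 0, 0], [-3, -9, 2]].
Row 1: (-1)·x + (-1)·y + (0)·3 = 0
Row 2: (0)·x + (0)·y + (0)·3 = 0
Row 3: (-3)·x + (-9)·y + (2)·3 = 0
Solving gives x = -1, y = 1.
Check: C·(-1, 1, 3) = (4, -4, -12) = -4·(-1, 1, 3).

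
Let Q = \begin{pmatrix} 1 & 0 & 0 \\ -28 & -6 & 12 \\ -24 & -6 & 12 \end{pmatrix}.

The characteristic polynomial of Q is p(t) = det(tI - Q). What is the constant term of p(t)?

0

p(t) = t^3 - 7t^2 + 6t.
The constant term is 0.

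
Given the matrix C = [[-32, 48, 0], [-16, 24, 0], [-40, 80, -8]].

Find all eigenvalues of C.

-8, -8, 0

The characteristic polynomial is p(t) = det(tI - C).
Expanding the 3×3 determinant: p(t) = t^3 + 16t^2 + 64t.
Rational-root test: t = 0 gives p(0) = 0.
Factor out t: p(t) = t·(t^2 + 16t + 64).
The quadratic factor is (t + 8)^2.
Eigenvalues: -8, -8, 0.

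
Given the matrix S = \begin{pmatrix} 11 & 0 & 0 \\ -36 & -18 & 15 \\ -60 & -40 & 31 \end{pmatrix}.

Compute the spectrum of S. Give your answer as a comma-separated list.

6, 7, 11

The characteristic polynomial is p(λ) = det(λI - S).
Expanding along the first row, p(λ) = λ^3 - 24λ^2 + 185λ - 462.
Rational-root test: λ = 6 gives p(6) = 0.
Factor out (λ - 6): p(λ) = (λ - 6)·(λ^2 - 18λ + 77).
The quadratic factors as (λ - 7)·(λ - 11).
Eigenvalues: 6, 7, 11.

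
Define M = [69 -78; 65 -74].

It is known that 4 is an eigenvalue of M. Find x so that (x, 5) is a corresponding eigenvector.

We need (M - 4I)v = 0.
M - 4I = [[65, -78], [65, -78]].
Row 1: (65)·x + (-78)·5 = 0
Row 2: (65)·x + (-78)·5 = 0
Solving gives x = 6.
Check: M·(6, 5) = (24, 20) = 4·(6, 5).

6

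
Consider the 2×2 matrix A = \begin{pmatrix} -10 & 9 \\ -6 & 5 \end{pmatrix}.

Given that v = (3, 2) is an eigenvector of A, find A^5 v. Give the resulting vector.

First find the eigenvalue: Av = (-12, -8) = -4·(3, 2), so λ = -4.
Then A^5 v = λ^5·v = (-4)^5·(3, 2) = -1024·(3, 2) = (-3072, -2048).

(-3072, -2048)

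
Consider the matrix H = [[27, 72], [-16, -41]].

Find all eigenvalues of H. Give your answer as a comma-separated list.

det(H - λI) = (27 - λ)(-41 - λ) - (72)·(-16) = λ^2 + 14λ + 45.
This factors as (λ + 9)·(λ + 5) = 0.
Eigenvalues: -9, -5.

-9, -5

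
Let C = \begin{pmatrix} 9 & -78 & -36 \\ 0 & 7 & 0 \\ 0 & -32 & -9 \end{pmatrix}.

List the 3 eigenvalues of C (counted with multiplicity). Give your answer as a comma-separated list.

Set up det(rI - C) = 0.
Cofactor expansion gives p(r) = r^3 - 7r^2 - 81r + 567.
Rational-root test: r = 7 gives p(7) = 0.
Factor out (r - 7): p(r) = (r - 7)·(r^2 - 81).
The quadratic factors as (r + 9)·(r - 9).
Eigenvalues: -9, 7, 9.

-9, 7, 9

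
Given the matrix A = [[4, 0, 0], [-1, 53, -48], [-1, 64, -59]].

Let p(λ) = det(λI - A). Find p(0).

p(0) = det(0·I − A) = det(−A) = (−1)^3·det(A).
det(A) = -220, so p(0) = 220.

220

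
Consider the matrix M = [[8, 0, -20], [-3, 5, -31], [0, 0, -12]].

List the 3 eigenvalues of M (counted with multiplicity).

-12, 5, 8

Set up det(lambda·I - M) = 0.
Expanding the 3×3 determinant: p(lambda) = lambda^3 - lambda^2 - 116·lambda + 480.
Try lambda = 5: p(5) = 0, so 5 is a root.
Factor out (lambda - 5): p(lambda) = (lambda - 5)·(lambda^2 + 4·lambda - 96).
The quadratic factors as (lambda + 12)·(lambda - 8).
Eigenvalues: -12, 5, 8.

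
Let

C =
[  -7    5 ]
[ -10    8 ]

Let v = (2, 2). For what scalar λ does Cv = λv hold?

-2

Compute Cv: C·(2, 2) = (-4, -4).
Since Cv = λv, compare component 1: -4 = λ·2, so λ = -2.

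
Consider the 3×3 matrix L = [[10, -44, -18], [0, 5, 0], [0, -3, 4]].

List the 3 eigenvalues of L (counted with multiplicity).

Compute the characteristic polynomial p(λ) = det(λI - L).
Expanding along the first row, p(λ) = λ^3 - 19λ^2 + 110λ - 200.
Rational-root test: λ = 4 gives p(4) = 0.
Dividing by (λ - 4) leaves λ^2 - 15λ + 50.
The quadratic factors as (λ - 5)·(λ - 10).
Eigenvalues: 4, 5, 10.

4, 5, 10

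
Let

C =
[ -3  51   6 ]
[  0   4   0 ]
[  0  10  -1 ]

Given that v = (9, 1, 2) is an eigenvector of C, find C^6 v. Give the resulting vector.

First find the eigenvalue: Cv = (36, 4, 8) = 4·(9, 1, 2), so λ = 4.
Then C^6 v = λ^6·v = 4^6·(9, 1, 2) = 4096·(9, 1, 2) = (36864, 4096, 8192).

(36864, 4096, 8192)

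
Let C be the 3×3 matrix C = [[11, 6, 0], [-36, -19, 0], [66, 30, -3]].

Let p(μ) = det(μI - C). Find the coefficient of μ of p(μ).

p(μ) = μ^3 + 11μ^2 + 31μ + 21.
The coefficient of μ is 31.

31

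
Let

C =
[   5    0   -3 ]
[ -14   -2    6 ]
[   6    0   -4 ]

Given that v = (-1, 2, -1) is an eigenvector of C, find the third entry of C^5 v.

First find the eigenvalue: Cv = (-2, 4, -2) = 2·(-1, 2, -1), so λ = 2.
Then C^5 v = λ^5·v = 2^5·(-1, 2, -1) = 32·(-1, 2, -1) = (-32, 64, -32).

-32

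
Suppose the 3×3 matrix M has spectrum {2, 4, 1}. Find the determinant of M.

det(M) is the product of the eigenvalues: (2) · (4) · (1) = 8.

8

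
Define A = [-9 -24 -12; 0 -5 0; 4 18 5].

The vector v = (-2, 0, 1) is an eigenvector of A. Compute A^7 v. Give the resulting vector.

(4374, 0, -2187)

First find the eigenvalue: Av = (6, 0, -3) = -3·(-2, 0, 1), so λ = -3.
Then A^7 v = λ^7·v = (-3)^7·(-2, 0, 1) = -2187·(-2, 0, 1) = (4374, 0, -2187).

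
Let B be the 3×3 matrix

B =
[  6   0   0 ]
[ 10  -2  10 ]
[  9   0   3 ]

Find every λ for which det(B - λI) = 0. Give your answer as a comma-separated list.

-2, 3, 6

Set up det(rI - B) = 0.
Expanding along the first row, p(r) = r^3 - 7r^2 + 36.
Try r = -2: p(-2) = 0, so -2 is a root.
Dividing by (r + 2) leaves r^2 - 9r + 18.
The quadratic factors as (r - 3)·(r - 6).
Eigenvalues: -2, 3, 6.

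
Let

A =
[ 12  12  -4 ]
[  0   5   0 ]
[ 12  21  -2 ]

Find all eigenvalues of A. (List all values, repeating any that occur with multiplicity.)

Compute the characteristic polynomial p(lambda) = det(lambda·I - A).
Expanding along the first row, p(lambda) = lambda^3 - 15·lambda^2 + 74·lambda - 120.
Since p(4) = 0, lambda = 4 is a root.
Dividing by (lambda - 4) leaves lambda^2 - 11·lambda + 30.
The quadratic factors as (lambda - 5)·(lambda - 6).
Eigenvalues: 4, 5, 6.

4, 5, 6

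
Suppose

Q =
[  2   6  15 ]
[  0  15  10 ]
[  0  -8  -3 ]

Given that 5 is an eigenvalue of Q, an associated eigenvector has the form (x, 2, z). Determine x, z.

We need (Q - 5I)v = 0.
Q - 5I = [[-3, 6, 15], [0, 10, 10], [0, -8, -8]].
Row 1: (-3)·x + (6)·2 + (15)·z = 0
Row 2: (0)·x + (10)·2 + (10)·z = 0
Row 3: (0)·x + (-8)·2 + (-8)·z = 0
Solving gives x = -6, z = -2.
Check: Q·(-6, 2, -2) = (-30, 10, -10) = 5·(-6, 2, -2).

-6, -2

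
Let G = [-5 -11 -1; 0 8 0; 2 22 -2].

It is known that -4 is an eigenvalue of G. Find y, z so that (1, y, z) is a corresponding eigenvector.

0, -1

We need (G + 4I)v = 0.
G + 4I = [[-1, -11, -1], [0, 12, 0], [2, 22, 2]].
Row 1: (-1)·1 + (-11)·y + (-1)·z = 0
Row 2: (0)·1 + (12)·y + (0)·z = 0
Row 3: (2)·1 + (22)·y + (2)·z = 0
Solving gives y = 0, z = -1.
Check: G·(1, 0, -1) = (-4, 0, 4) = -4·(1, 0, -1).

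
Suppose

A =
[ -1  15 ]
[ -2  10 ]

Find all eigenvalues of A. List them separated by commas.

det(A - μI) = (-1 - μ)(10 - μ) - (15)·(-2) = μ^2 - 9μ + 20.
This factors as (μ - 4)·(μ - 5) = 0.
Eigenvalues: 4, 5.

4, 5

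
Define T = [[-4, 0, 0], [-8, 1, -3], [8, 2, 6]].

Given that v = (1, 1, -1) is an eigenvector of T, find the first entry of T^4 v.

256

First find the eigenvalue: Tv = (-4, -4, 4) = -4·(1, 1, -1), so λ = -4.
Then T^4 v = λ^4·v = (-4)^4·(1, 1, -1) = 256·(1, 1, -1) = (256, 256, -256).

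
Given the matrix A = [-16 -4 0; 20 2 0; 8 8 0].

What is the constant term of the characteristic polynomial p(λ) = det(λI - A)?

p(0) = det(0·I − A) = det(−A) = (−1)^3·det(A).
det(A) = 0, so p(0) = 0.

0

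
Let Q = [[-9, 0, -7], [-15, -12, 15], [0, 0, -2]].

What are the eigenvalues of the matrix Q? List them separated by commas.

Set up det(sI - Q) = 0.
Cofactor expansion gives p(s) = s^3 + 23s^2 + 150s + 216.
Since p(-9) = 0, s = -9 is a root.
Dividing by (s + 9) leaves s^2 + 14s + 24.
The quadratic factors as (s + 12)·(s + 2).
Eigenvalues: -12, -9, -2.

-12, -9, -2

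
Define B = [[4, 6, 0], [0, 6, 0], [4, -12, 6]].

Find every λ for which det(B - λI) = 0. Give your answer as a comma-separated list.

The characteristic polynomial is p(lambda) = det(lambda·I - B).
Expanding the 3×3 determinant: p(lambda) = lambda^3 - 16·lambda^2 + 84·lambda - 144.
Try lambda = 4: p(4) = 0, so 4 is a root.
Factor out (lambda - 4): p(lambda) = (lambda - 4)·(lambda^2 - 12·lambda + 36).
The quadratic factor is (lambda - 6)^2.
Eigenvalues: 4, 6, 6.

4, 6, 6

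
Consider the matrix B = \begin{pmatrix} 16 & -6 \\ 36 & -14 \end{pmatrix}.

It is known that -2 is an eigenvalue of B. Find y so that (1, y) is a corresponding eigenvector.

3

We need (B + 2I)v = 0.
B + 2I = [[18, -6], [36, -12]].
Row 1: (18)·1 + (-6)·y = 0
Row 2: (36)·1 + (-12)·y = 0
Solving gives y = 3.
Check: B·(1, 3) = (-2, -6) = -2·(1, 3).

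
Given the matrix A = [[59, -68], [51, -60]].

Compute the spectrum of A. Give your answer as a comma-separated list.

-9, 8

det(A - sI) = (59 - s)(-60 - s) - (-68)·(51) = s^2 + s - 72.
This factors as (s + 9)·(s - 8) = 0.
Eigenvalues: -9, 8.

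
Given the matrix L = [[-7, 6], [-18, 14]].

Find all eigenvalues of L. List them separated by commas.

2, 5

det(L - sI) = (-7 - s)(14 - s) - (6)·(-18) = s^2 - 7s + 10.
This factors as (s - 2)·(s - 5) = 0.
Eigenvalues: 2, 5.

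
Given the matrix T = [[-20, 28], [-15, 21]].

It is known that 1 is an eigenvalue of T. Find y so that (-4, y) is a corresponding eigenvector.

We need (T - 1I)v = 0.
T - 1I = [[-21, 28], [-15, 20]].
Row 1: (-21)·-4 + (28)·y = 0
Row 2: (-15)·-4 + (20)·y = 0
Solving gives y = -3.
Check: T·(-4, -3) = (-4, -3) = 1·(-4, -3).

-3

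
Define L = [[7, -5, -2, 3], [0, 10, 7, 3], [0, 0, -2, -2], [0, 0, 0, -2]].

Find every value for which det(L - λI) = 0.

-2, -2, 7, 10

L is upper triangular, so its eigenvalues are the diagonal entries.
Diagonal: 7, 10, -2, -2.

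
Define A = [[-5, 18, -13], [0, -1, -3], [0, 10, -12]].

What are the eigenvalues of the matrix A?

Set up det(sI - A) = 0.
Expanding along the first row, p(s) = s^3 + 18s^2 + 107s + 210.
Try s = -6: p(-6) = 0, so -6 is a root.
Factor out (s + 6): p(s) = (s + 6)·(s^2 + 12s + 35).
The quadratic factors as (s + 7)·(s + 5).
Eigenvalues: -7, -6, -5.

-7, -6, -5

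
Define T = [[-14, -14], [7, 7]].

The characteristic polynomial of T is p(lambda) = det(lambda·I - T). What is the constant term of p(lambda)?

0

p(lambda) = lambda^2 + 7·lambda.
The constant term is 0.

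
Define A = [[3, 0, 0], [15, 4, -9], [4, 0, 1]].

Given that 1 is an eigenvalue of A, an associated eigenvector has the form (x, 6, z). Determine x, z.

We need (A - 1I)v = 0.
A - 1I = [[2, 0, 0], [15, 3, -9], [4, 0, 0]].
Row 1: (2)·x + (0)·6 + (0)·z = 0
Row 2: (15)·x + (3)·6 + (-9)·z = 0
Row 3: (4)·x + (0)·6 + (0)·z = 0
Solving gives x = 0, z = 2.
Check: A·(0, 6, 2) = (0, 6, 2) = 1·(0, 6, 2).

0, 2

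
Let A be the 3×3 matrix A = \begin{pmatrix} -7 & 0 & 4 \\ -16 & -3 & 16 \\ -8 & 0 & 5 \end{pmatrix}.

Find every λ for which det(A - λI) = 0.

-3, -3, 1

The characteristic polynomial is p(r) = det(rI - A).
Expanding along the first row, p(r) = r^3 + 5r^2 + 3r - 9.
Rational-root test: r = -3 gives p(-3) = 0.
Dividing by (r + 3) leaves r^2 + 2r - 3.
The quadratic factors as (r + 3)·(r - 1).
Eigenvalues: -3, -3, 1.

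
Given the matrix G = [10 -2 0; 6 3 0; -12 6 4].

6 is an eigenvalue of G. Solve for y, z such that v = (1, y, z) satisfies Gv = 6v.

2, 0

We need (G - 6I)v = 0.
G - 6I = [[4, -2, 0], [6, -3, 0], [-12, 6, -2]].
Row 1: (4)·1 + (-2)·y + (0)·z = 0
Row 2: (6)·1 + (-3)·y + (0)·z = 0
Row 3: (-12)·1 + (6)·y + (-2)·z = 0
Solving gives y = 2, z = 0.
Check: G·(1, 2, 0) = (6, 12, 0) = 6·(1, 2, 0).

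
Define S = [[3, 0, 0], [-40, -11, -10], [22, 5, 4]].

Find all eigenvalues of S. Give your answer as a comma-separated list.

-6, -1, 3

Set up det(λI - S) = 0.
Expanding the 3×3 determinant: p(λ) = λ^3 + 4λ^2 - 15λ - 18.
Try λ = -6: p(-6) = 0, so -6 is a root.
Dividing by (λ + 6) leaves λ^2 - 2λ - 3.
The quadratic factors as (λ + 1)·(λ - 3).
Eigenvalues: -6, -1, 3.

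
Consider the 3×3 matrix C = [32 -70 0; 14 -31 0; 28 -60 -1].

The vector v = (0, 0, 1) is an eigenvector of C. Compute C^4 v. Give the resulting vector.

(0, 0, 1)

First find the eigenvalue: Cv = (0, 0, -1) = -1·(0, 0, 1), so λ = -1.
Then C^4 v = λ^4·v = (-1)^4·(0, 0, 1) = 1·(0, 0, 1) = (0, 0, 1).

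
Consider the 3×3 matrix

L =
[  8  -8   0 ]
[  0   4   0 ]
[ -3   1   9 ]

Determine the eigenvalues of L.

Compute the characteristic polynomial p(lambda) = det(lambda·I - L).
Cofactor expansion gives p(lambda) = lambda^3 - 21·lambda^2 + 140·lambda - 288.
Rational-root test: lambda = 9 gives p(9) = 0.
Factor out (lambda - 9): p(lambda) = (lambda - 9)·(lambda^2 - 12·lambda + 32).
The quadratic factors as (lambda - 4)·(lambda - 8).
Eigenvalues: 4, 8, 9.

4, 8, 9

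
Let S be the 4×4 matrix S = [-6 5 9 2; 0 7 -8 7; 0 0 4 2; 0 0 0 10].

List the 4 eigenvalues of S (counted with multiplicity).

-6, 4, 7, 10

S is upper triangular, so its eigenvalues are the diagonal entries.
Diagonal: -6, 7, 4, 10.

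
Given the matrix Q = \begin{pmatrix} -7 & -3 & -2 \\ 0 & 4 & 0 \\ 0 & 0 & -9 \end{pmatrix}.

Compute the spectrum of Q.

Q is upper triangular, so its eigenvalues are the diagonal entries.
Diagonal: -7, 4, -9.

-9, -7, 4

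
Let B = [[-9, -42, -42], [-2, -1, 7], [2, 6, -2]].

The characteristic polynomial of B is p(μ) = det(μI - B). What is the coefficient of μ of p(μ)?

-13

p(μ) = μ^3 + 12μ^2 - 13μ - 360.
The coefficient of μ is -13.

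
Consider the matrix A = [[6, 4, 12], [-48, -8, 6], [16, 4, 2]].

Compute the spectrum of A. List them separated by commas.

Set up det(sI - A) = 0.
Expanding along the first row, p(s) = s^3 - 76s + 240.
Rational-root test: s = 6 gives p(6) = 0.
Dividing by (s - 6) leaves s^2 + 6s - 40.
The quadratic factors as (s + 10)·(s - 4).
Eigenvalues: -10, 4, 6.

-10, 4, 6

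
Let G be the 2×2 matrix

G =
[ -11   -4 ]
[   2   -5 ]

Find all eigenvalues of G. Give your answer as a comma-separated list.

-9, -7

det(G - λI) = (-11 - λ)(-5 - λ) - (-4)·(2) = λ^2 + 16λ + 63.
This factors as (λ + 9)·(λ + 7) = 0.
Eigenvalues: -9, -7.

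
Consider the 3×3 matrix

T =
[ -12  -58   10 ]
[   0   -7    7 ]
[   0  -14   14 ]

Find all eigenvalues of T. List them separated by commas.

-12, 0, 7

Compute the characteristic polynomial p(λ) = det(λI - T).
Cofactor expansion gives p(λ) = λ^3 + 5λ^2 - 84λ.
Rational-root test: λ = 7 gives p(7) = 0.
Dividing by (λ - 7) leaves λ^2 + 12λ.
The quadratic factors as (λ + 12)·λ.
Eigenvalues: -12, 0, 7.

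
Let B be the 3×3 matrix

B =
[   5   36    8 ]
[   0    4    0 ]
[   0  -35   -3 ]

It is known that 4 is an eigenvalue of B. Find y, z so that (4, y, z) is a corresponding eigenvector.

1, -5

We need (B - 4I)v = 0.
B - 4I = [[1, 36, 8], [0, 0, 0], [0, -35, -7]].
Row 1: (1)·4 + (36)·y + (8)·z = 0
Row 2: (0)·4 + (0)·y + (0)·z = 0
Row 3: (0)·4 + (-35)·y + (-7)·z = 0
Solving gives y = 1, z = -5.
Check: B·(4, 1, -5) = (16, 4, -20) = 4·(4, 1, -5).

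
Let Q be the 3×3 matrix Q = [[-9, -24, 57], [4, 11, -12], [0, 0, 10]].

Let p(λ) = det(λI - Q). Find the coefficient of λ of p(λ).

p(λ) = λ^3 - 12λ^2 + 17λ + 30.
The coefficient of λ is 17.

17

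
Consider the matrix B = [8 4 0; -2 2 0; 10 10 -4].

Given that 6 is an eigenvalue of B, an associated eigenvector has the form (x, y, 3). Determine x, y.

We need (B - 6I)v = 0.
B - 6I = [[2, 4, 0], [-2, -4, 0], [10, 10, -10]].
Row 1: (2)·x + (4)·y + (0)·3 = 0
Row 2: (-2)·x + (-4)·y + (0)·3 = 0
Row 3: (10)·x + (10)·y + (-10)·3 = 0
Solving gives x = 6, y = -3.
Check: B·(6, -3, 3) = (36, -18, 18) = 6·(6, -3, 3).

6, -3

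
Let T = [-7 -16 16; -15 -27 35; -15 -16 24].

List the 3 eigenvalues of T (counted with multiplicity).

Compute the characteristic polynomial p(r) = det(rI - T).
Expanding along the first row, p(r) = r^3 + 10r^2 - 67r - 616.
Rational-root test: r = -7 gives p(-7) = 0.
Dividing by (r + 7) leaves r^2 + 3r - 88.
The quadratic factors as (r + 11)·(r - 8).
Eigenvalues: -11, -7, 8.

-11, -7, 8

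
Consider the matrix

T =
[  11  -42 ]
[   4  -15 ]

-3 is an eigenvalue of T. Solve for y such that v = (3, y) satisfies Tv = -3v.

1

We need (T + 3I)v = 0.
T + 3I = [[14, -42], [4, -12]].
Row 1: (14)·3 + (-42)·y = 0
Row 2: (4)·3 + (-12)·y = 0
Solving gives y = 1.
Check: T·(3, 1) = (-9, -3) = -3·(3, 1).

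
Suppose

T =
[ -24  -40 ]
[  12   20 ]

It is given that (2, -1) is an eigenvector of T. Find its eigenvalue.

Compute Tv: T·(2, -1) = (-8, 4).
Since Tv = λv, compare component 1: -8 = λ·2, so λ = -4.

-4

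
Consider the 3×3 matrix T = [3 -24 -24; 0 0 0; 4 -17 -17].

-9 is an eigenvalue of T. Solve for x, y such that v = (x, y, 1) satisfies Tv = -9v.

We need (T + 9I)v = 0.
T + 9I = [[12, -24, -24], [0, 9, 0], [4, -17, -8]].
Row 1: (12)·x + (-24)·y + (-24)·1 = 0
Row 2: (0)·x + (9)·y + (0)·1 = 0
Row 3: (4)·x + (-17)·y + (-8)·1 = 0
Solving gives x = 2, y = 0.
Check: T·(2, 0, 1) = (-18, 0, -9) = -9·(2, 0, 1).

2, 0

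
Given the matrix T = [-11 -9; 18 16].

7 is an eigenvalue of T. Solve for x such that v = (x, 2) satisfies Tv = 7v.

We need (T - 7I)v = 0.
T - 7I = [[-18, -9], [18, 9]].
Row 1: (-18)·x + (-9)·2 = 0
Row 2: (18)·x + (9)·2 = 0
Solving gives x = -1.
Check: T·(-1, 2) = (-7, 14) = 7·(-1, 2).

-1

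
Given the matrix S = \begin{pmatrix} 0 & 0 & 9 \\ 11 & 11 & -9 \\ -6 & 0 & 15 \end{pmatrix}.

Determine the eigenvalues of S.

6, 9, 11

Compute the characteristic polynomial p(s) = det(sI - S).
Cofactor expansion gives p(s) = s^3 - 26s^2 + 219s - 594.
Since p(6) = 0, s = 6 is a root.
Factor out (s - 6): p(s) = (s - 6)·(s^2 - 20s + 99).
The quadratic factors as (s - 9)·(s - 11).
Eigenvalues: 6, 9, 11.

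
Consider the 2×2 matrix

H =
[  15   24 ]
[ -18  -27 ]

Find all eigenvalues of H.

det(H - sI) = (15 - s)(-27 - s) - (24)·(-18) = s^2 + 12s + 27.
This factors as (s + 9)·(s + 3) = 0.
Eigenvalues: -9, -3.

-9, -3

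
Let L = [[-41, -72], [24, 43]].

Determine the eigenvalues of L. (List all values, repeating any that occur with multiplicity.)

-5, 7

det(L - μI) = (-41 - μ)(43 - μ) - (-72)·(24) = μ^2 - 2μ - 35.
This factors as (μ + 5)·(μ - 7) = 0.
Eigenvalues: -5, 7.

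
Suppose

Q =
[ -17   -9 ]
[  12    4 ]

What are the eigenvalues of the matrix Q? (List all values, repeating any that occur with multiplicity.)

-8, -5

det(Q - λI) = (-17 - λ)(4 - λ) - (-9)·(12) = λ^2 + 13λ + 40.
This factors as (λ + 8)·(λ + 5) = 0.
Eigenvalues: -8, -5.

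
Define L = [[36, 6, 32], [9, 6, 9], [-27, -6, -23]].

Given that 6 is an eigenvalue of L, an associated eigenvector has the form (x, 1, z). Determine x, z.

We need (L - 6I)v = 0.
L - 6I = [[30, 6, 32], [9, 0, 9], [-27, -6, -29]].
Row 1: (30)·x + (6)·1 + (32)·z = 0
Row 2: (9)·x + (0)·1 + (9)·z = 0
Row 3: (-27)·x + (-6)·1 + (-29)·z = 0
Solving gives x = 3, z = -3.
Check: L·(3, 1, -3) = (18, 6, -18) = 6·(3, 1, -3).

3, -3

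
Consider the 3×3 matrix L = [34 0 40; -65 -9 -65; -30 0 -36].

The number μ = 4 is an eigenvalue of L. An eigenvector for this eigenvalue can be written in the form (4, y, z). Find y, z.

-5, -3

We need (L - 4I)v = 0.
L - 4I = [[30, 0, 40], [-65, -13, -65], [-30, 0, -40]].
Row 1: (30)·4 + (0)·y + (40)·z = 0
Row 2: (-65)·4 + (-13)·y + (-65)·z = 0
Row 3: (-30)·4 + (0)·y + (-40)·z = 0
Solving gives y = -5, z = -3.
Check: L·(4, -5, -3) = (16, -20, -12) = 4·(4, -5, -3).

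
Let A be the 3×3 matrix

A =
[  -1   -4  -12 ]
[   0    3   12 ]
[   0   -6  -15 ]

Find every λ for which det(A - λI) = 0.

The characteristic polynomial is p(s) = det(sI - A).
Cofactor expansion gives p(s) = s^3 + 13s^2 + 39s + 27.
Try s = -1: p(-1) = 0, so -1 is a root.
Dividing by (s + 1) leaves s^2 + 12s + 27.
The quadratic factors as (s + 9)·(s + 3).
Eigenvalues: -9, -3, -1.

-9, -3, -1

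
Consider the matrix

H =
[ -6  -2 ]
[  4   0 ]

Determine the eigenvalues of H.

det(H - μI) = (-6 - μ)(0 - μ) - (-2)·(4) = μ^2 + 6μ + 8.
This factors as (μ + 4)·(μ + 2) = 0.
Eigenvalues: -4, -2.

-4, -2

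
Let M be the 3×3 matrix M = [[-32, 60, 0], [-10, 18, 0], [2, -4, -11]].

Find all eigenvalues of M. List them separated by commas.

-12, -11, -2

Compute the characteristic polynomial p(t) = det(tI - M).
Expanding the 3×3 determinant: p(t) = t^3 + 25t^2 + 178t + 264.
Since p(-2) = 0, t = -2 is a root.
Factor out (t + 2): p(t) = (t + 2)·(t^2 + 23t + 132).
The quadratic factors as (t + 12)·(t + 11).
Eigenvalues: -12, -11, -2.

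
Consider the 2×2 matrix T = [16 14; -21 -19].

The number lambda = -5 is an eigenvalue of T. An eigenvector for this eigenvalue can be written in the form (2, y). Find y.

-3

We need (T + 5I)v = 0.
T + 5I = [[21, 14], [-21, -14]].
Row 1: (21)·2 + (14)·y = 0
Row 2: (-21)·2 + (-14)·y = 0
Solving gives y = -3.
Check: T·(2, -3) = (-10, 15) = -5·(2, -3).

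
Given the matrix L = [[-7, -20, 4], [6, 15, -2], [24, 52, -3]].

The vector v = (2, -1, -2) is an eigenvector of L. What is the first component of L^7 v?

First find the eigenvalue: Lv = (-2, 1, 2) = -1·(2, -1, -2), so λ = -1.
Then L^7 v = λ^7·v = (-1)^7·(2, -1, -2) = -1·(2, -1, -2) = (-2, 1, 2).

-2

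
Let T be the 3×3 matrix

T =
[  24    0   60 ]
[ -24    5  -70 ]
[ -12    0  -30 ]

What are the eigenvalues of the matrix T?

-6, 0, 5

The characteristic polynomial is p(r) = det(rI - T).
Expanding the 3×3 determinant: p(r) = r^3 + r^2 - 30r.
Rational-root test: r = 5 gives p(5) = 0.
Factor out (r - 5): p(r) = (r - 5)·(r^2 + 6r).
The quadratic factors as (r + 6)·r.
Eigenvalues: -6, 0, 5.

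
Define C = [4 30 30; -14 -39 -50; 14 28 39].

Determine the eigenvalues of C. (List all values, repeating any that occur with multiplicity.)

-11, 4, 11

Set up det(lambda·I - C) = 0.
Expanding the 3×3 determinant: p(lambda) = lambda^3 - 4·lambda^2 - 121·lambda + 484.
Try lambda = 4: p(4) = 0, so 4 is a root.
Dividing by (lambda - 4) leaves lambda^2 - 121.
The quadratic factors as (lambda + 11)·(lambda - 11).
Eigenvalues: -11, 4, 11.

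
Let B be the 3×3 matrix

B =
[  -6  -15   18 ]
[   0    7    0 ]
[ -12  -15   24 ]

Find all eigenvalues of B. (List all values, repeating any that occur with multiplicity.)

Compute the characteristic polynomial p(s) = det(sI - B).
Expanding the 3×3 determinant: p(s) = s^3 - 25s^2 + 198s - 504.
Rational-root test: s = 6 gives p(6) = 0.
Factor out (s - 6): p(s) = (s - 6)·(s^2 - 19s + 84).
The quadratic factors as (s - 7)·(s - 12).
Eigenvalues: 6, 7, 12.

6, 7, 12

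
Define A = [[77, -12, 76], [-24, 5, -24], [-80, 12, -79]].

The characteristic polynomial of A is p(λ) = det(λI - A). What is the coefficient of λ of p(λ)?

-13

p(λ) = λ^3 - 3λ^2 - 13λ + 15.
The coefficient of λ is -13.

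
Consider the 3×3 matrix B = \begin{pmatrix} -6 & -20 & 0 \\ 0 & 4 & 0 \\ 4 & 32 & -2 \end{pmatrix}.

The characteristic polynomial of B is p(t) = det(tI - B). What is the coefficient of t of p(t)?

-20

p(t) = t^3 + 4t^2 - 20t - 48.
The coefficient of t is -20.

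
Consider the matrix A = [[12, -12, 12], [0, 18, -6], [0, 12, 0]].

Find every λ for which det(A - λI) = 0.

6, 12, 12

Set up det(rI - A) = 0.
Expanding the 3×3 determinant: p(r) = r^3 - 30r^2 + 288r - 864.
Since p(6) = 0, r = 6 is a root.
Factor out (r - 6): p(r) = (r - 6)·(r^2 - 24r + 144).
The quadratic factor is (r - 12)^2.
Eigenvalues: 6, 12, 12.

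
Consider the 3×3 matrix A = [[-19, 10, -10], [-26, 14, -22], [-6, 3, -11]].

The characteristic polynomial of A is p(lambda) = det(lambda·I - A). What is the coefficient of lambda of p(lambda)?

55

p(lambda) = lambda^3 + 16·lambda^2 + 55·lambda - 72.
The coefficient of lambda is 55.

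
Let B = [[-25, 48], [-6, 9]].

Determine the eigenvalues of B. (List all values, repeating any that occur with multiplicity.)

-9, -7

det(B - rI) = (-25 - r)(9 - r) - (48)·(-6) = r^2 + 16r + 63.
This factors as (r + 9)·(r + 7) = 0.
Eigenvalues: -9, -7.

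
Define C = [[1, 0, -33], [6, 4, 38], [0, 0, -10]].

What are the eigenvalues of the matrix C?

-10, 1, 4

Set up det(tI - C) = 0.
Expanding along the first row, p(t) = t^3 + 5t^2 - 46t + 40.
Rational-root test: t = 4 gives p(4) = 0.
Factor out (t - 4): p(t) = (t - 4)·(t^2 + 9t - 10).
The quadratic factors as (t + 10)·(t - 1).
Eigenvalues: -10, 1, 4.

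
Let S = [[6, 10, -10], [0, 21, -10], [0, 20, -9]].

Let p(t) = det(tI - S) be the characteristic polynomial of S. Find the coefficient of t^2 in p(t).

The coefficient of t^2 of det(tI - S) is −trace(S).
trace(S) = (6) + (21) + (-9) = 18, so the coefficient is -18.

-18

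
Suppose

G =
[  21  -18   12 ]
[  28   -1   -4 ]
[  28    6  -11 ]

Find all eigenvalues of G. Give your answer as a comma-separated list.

Compute the characteristic polynomial p(lambda) = det(lambda·I - G).
Cofactor expansion gives p(lambda) = lambda^3 - 9·lambda^2 - 49·lambda + 441.
Since p(-7) = 0, lambda = -7 is a root.
Factor out (lambda + 7): p(lambda) = (lambda + 7)·(lambda^2 - 16·lambda + 63).
The quadratic factors as (lambda - 7)·(lambda - 9).
Eigenvalues: -7, 7, 9.

-7, 7, 9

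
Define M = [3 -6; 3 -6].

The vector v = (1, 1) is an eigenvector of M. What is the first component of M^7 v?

First find the eigenvalue: Mv = (-3, -3) = -3·(1, 1), so λ = -3.
Then M^7 v = λ^7·v = (-3)^7·(1, 1) = -2187·(1, 1) = (-2187, -2187).

-2187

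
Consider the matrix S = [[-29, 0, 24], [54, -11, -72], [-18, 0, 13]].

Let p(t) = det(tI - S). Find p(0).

605

p(0) = det(0·I − S) = det(−S) = (−1)^3·det(S).
det(S) = -605, so p(0) = 605.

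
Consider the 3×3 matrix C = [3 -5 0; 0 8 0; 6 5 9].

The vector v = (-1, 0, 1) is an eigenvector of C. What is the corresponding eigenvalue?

Compute Cv: C·(-1, 0, 1) = (-3, 0, 3).
Since Cv = λv, compare component 1: -3 = λ·-1, so λ = 3.

3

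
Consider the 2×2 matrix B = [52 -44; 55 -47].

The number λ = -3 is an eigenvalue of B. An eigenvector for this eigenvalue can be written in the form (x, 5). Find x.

4

We need (B + 3I)v = 0.
B + 3I = [[55, -44], [55, -44]].
Row 1: (55)·x + (-44)·5 = 0
Row 2: (55)·x + (-44)·5 = 0
Solving gives x = 4.
Check: B·(4, 5) = (-12, -15) = -3·(4, 5).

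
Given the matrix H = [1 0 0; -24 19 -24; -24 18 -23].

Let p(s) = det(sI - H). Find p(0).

5

p(0) = det(0·I − H) = det(−H) = (−1)^3·det(H).
det(H) = -5, so p(0) = 5.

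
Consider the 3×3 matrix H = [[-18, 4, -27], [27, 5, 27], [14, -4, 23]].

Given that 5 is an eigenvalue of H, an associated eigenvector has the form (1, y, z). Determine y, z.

We need (H - 5I)v = 0.
H - 5I = [[-23, 4, -27], [27, 0, 27], [14, -4, 18]].
Row 1: (-23)·1 + (4)·y + (-27)·z = 0
Row 2: (27)·1 + (0)·y + (27)·z = 0
Row 3: (14)·1 + (-4)·y + (18)·z = 0
Solving gives y = -1, z = -1.
Check: H·(1, -1, -1) = (5, -5, -5) = 5·(1, -1, -1).

-1, -1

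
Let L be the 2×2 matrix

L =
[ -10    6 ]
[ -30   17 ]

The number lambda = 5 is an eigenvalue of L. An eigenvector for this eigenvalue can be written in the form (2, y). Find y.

We need (L - 5I)v = 0.
L - 5I = [[-15, 6], [-30, 12]].
Row 1: (-15)·2 + (6)·y = 0
Row 2: (-30)·2 + (12)·y = 0
Solving gives y = 5.
Check: L·(2, 5) = (10, 25) = 5·(2, 5).

5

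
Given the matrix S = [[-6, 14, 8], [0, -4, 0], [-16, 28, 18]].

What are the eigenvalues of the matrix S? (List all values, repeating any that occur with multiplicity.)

Set up det(sI - S) = 0.
Cofactor expansion gives p(s) = s^3 - 8s^2 - 28s + 80.
Since p(2) = 0, s = 2 is a root.
Factor out (s - 2): p(s) = (s - 2)·(s^2 - 6s - 40).
The quadratic factors as (s + 4)·(s - 10).
Eigenvalues: -4, 2, 10.

-4, 2, 10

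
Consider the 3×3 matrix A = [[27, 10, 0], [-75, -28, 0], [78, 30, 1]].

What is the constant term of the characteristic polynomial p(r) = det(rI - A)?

6

p(0) = det(0·I − A) = det(−A) = (−1)^3·det(A).
det(A) = -6, so p(0) = 6.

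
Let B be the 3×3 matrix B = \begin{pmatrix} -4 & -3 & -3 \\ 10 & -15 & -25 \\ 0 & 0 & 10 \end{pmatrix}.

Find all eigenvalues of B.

-10, -9, 10

Compute the characteristic polynomial p(r) = det(rI - B).
Expanding along the first row, p(r) = r^3 + 9r^2 - 100r - 900.
Since p(10) = 0, r = 10 is a root.
Factor out (r - 10): p(r) = (r - 10)·(r^2 + 19r + 90).
The quadratic factors as (r + 10)·(r + 9).
Eigenvalues: -10, -9, 10.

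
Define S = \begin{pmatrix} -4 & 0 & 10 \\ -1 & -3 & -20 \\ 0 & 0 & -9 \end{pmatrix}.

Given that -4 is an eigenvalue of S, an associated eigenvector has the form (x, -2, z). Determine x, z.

-2, 0

We need (S + 4I)v = 0.
S + 4I = [[0, 0, 10], [-1, 1, -20], [0, 0, -5]].
Row 1: (0)·x + (0)·-2 + (10)·z = 0
Row 2: (-1)·x + (1)·-2 + (-20)·z = 0
Row 3: (0)·x + (0)·-2 + (-5)·z = 0
Solving gives x = -2, z = 0.
Check: S·(-2, -2, 0) = (8, 8, 0) = -4·(-2, -2, 0).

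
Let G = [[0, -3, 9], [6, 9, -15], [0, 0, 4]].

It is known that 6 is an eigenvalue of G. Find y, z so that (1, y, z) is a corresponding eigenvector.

-2, 0

We need (G - 6I)v = 0.
G - 6I = [[-6, -3, 9], [6, 3, -15], [0, 0, -2]].
Row 1: (-6)·1 + (-3)·y + (9)·z = 0
Row 2: (6)·1 + (3)·y + (-15)·z = 0
Row 3: (0)·1 + (0)·y + (-2)·z = 0
Solving gives y = -2, z = 0.
Check: G·(1, -2, 0) = (6, -12, 0) = 6·(1, -2, 0).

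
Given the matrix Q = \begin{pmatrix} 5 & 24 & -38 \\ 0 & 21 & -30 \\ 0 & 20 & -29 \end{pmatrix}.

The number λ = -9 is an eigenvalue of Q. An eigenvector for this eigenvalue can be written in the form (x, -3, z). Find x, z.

We need (Q + 9I)v = 0.
Q + 9I = [[14, 24, -38], [0, 30, -30], [0, 20, -20]].
Row 1: (14)·x + (24)·-3 + (-38)·z = 0
Row 2: (0)·x + (30)·-3 + (-30)·z = 0
Row 3: (0)·x + (20)·-3 + (-20)·z = 0
Solving gives x = -3, z = -3.
Check: Q·(-3, -3, -3) = (27, 27, 27) = -9·(-3, -3, -3).

-3, -3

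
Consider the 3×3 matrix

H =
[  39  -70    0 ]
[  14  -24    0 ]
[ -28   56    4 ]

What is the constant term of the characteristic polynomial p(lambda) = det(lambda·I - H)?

p(0) = det(0·I − H) = det(−H) = (−1)^3·det(H).
det(H) = 176, so p(0) = -176.

-176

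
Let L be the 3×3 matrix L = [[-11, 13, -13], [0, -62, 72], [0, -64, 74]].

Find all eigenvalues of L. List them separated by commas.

The characteristic polynomial is p(r) = det(rI - L).
Expanding the 3×3 determinant: p(r) = r^3 - r^2 - 112r + 220.
Try r = -11: p(-11) = 0, so -11 is a root.
Factor out (r + 11): p(r) = (r + 11)·(r^2 - 12r + 20).
The quadratic factors as (r - 2)·(r - 10).
Eigenvalues: -11, 2, 10.

-11, 2, 10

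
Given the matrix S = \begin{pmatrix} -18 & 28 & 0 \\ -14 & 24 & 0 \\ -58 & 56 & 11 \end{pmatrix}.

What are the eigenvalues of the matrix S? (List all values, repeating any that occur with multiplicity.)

-4, 10, 11

Compute the characteristic polynomial p(μ) = det(μI - S).
Expanding along the first row, p(μ) = μ^3 - 17μ^2 + 26μ + 440.
Try μ = -4: p(-4) = 0, so -4 is a root.
Dividing by (μ + 4) leaves μ^2 - 21μ + 110.
The quadratic factors as (μ - 10)·(μ - 11).
Eigenvalues: -4, 10, 11.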